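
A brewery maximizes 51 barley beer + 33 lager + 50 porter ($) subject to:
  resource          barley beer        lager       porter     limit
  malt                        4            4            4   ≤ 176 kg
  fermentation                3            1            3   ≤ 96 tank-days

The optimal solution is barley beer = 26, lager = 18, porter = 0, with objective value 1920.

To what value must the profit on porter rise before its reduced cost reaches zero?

51

Check each constraint at x*: malt 176/176 (tight); fermentation 96/96 (tight).
Dual feasibility on the basic columns requires 4·y_malt + 3·y_fermentation = 51, 4·y_malt + 1·y_fermentation = 33.
→ y_malt = 6 and y_fermentation = 9.
porter enters the basis when its profit ≥ yᵀa₃ = 6·4 + 9·3 = 51.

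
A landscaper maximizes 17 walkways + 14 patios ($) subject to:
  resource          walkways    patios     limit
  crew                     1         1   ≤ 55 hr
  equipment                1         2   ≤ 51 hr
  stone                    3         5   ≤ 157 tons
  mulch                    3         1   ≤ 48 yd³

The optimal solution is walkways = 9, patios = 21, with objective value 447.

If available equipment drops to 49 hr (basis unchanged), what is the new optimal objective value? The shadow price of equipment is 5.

Δb = -2, so new z* = 447 + (5)·(-2) = 447 − 10 = 437.

437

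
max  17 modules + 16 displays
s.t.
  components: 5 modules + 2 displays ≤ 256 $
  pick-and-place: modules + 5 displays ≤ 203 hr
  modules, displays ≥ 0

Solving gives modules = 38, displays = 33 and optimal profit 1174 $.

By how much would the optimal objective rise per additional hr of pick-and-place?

Both components and pick-and-place are binding at x*.
From A_Bᵀ y = c: 5·y_components + 1·y_pick-and-place = 17; 2·y_components + 5·y_pick-and-place = 16.
This yields shadow prices y_components = 3, y_pick-and-place = 2.
Shadow price of pick-and-place = 2.

2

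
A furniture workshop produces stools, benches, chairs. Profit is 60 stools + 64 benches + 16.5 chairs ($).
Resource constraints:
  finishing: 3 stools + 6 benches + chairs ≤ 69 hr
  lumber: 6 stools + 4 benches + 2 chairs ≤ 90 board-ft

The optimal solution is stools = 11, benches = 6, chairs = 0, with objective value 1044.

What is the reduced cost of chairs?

-3.5

At the optimum: finishing uses 69 of 69 (binding); lumber uses 90 of 90 (binding).
From A_Bᵀ y = c: 3·y_finishing + 6·y_lumber = 60; 6·y_finishing + 4·y_lumber = 64.
→ y_finishing = 6 and y_lumber = 7.
Reduced cost of chairs: c₃ − yᵀa₃ = 16.5 − (6·1 + 7·2) = 16.5 − 20 = -3.5.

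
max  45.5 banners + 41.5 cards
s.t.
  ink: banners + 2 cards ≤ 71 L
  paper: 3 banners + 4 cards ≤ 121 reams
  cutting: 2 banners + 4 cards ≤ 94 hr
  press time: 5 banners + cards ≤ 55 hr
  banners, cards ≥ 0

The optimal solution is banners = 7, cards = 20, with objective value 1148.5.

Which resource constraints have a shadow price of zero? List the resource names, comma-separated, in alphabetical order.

ink, paper

ink: 47/71 (slack 24)
paper: 101/121 (slack 20)
cutting: 94/94 (binding)
press time: 55/55 (binding)
By complementary slackness, a constraint with positive slack has shadow price 0 → ink, paper.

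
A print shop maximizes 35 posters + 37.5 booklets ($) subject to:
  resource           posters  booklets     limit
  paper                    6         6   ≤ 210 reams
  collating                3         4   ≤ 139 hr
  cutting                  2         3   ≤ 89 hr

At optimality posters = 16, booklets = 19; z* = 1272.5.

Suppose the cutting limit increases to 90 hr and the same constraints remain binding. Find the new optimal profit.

Check each constraint at x*: paper 210/210 (tight); collating 124/139 (slack 15); cutting 89/89 (tight).
Slack constraints have shadow price 0 (complementary slackness).
The binding rows give the dual system: 6·y_paper + 2·y_cutting = 35 and 6·y_paper + 3·y_cutting = 37.5.
→ y_paper = 5 and y_cutting = 2.5.
Δz = y_cutting·Δb = 2.5 × (1) = 2.5, so new z* = 1272.5 + 2.5 = 1275.

1275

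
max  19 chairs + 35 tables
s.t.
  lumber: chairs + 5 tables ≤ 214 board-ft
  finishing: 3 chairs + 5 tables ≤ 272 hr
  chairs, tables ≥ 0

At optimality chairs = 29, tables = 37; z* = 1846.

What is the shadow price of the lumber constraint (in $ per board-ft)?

Check each constraint at x*: lumber 214/214 (tight); finishing 272/272 (tight).
The binding rows give the dual system: 1·y_lumber + 3·y_finishing = 19 and 5·y_lumber + 5·y_finishing = 35.
This yields shadow prices y_lumber = 1, y_finishing = 6.
Shadow price of lumber = 1.

1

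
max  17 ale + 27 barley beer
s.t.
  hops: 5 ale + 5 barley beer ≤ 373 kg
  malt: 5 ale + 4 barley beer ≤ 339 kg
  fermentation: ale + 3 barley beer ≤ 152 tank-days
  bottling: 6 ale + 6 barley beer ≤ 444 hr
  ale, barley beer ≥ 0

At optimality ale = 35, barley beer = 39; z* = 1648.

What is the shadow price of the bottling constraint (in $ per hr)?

Binding: fermentation and bottling. Non-binding: hops (3 unused), malt (8 unused).
Slack constraints have shadow price 0 (complementary slackness).
Dual feasibility on the basic columns requires 1·y_fermentation + 6·y_bottling = 17, 3·y_fermentation + 6·y_bottling = 27.
→ y_fermentation = 5 and y_bottling = 2.
Shadow price of bottling = 2.

2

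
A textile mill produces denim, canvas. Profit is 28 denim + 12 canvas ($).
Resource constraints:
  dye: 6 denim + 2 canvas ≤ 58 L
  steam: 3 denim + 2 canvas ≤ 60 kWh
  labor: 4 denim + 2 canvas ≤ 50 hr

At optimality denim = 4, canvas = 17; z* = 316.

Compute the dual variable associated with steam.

At the optimum: dye uses 58 of 58 (binding); steam uses 46 of 60 (slack = 14); labor uses 50 of 50 (binding).
Since steam is not tight, its dual is 0.
The binding rows give the dual system: 6·y_dye + 4·y_labor = 28 and 2·y_dye + 2·y_labor = 12.
Solving: y_dye = 2, y_labor = 4.
Shadow price of steam = 0.

0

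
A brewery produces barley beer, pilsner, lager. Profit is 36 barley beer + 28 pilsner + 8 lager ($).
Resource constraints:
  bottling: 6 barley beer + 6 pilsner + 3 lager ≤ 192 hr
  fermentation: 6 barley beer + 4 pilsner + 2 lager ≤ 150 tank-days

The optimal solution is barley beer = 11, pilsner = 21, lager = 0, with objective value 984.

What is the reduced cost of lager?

Check each constraint at x*: bottling 192/192 (tight); fermentation 150/150 (tight).
The binding rows give the dual system: 6·y_bottling + 6·y_fermentation = 36 and 6·y_bottling + 4·y_fermentation = 28.
Solving: y_bottling = 2, y_fermentation = 4.
Reduced cost of lager: c₃ − yᵀa₃ = 8 − (2·3 + 4·2) = 8 − 14 = -6.

-6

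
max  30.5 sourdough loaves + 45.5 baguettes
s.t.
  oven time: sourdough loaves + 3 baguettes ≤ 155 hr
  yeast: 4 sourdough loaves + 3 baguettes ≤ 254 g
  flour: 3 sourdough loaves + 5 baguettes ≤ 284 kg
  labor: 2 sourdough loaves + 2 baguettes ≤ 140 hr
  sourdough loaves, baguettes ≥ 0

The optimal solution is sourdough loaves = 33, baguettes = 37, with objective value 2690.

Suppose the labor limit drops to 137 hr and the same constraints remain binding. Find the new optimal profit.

Check each constraint at x*: oven time 144/155 (slack 11); yeast 243/254 (slack 11); flour 284/284 (tight); labor 140/140 (tight).
Since oven time, yeast are not tight, their duals are 0.
The binding rows give the dual system: 3·y_flour + 2·y_labor = 30.5 and 5·y_flour + 2·y_labor = 45.5.
This yields shadow prices y_flour = 7.5, y_labor = 4.
Δz = y_labor·Δb = 4 × (-3) = -12, so new z* = 2690 − 12 = 2678.

2678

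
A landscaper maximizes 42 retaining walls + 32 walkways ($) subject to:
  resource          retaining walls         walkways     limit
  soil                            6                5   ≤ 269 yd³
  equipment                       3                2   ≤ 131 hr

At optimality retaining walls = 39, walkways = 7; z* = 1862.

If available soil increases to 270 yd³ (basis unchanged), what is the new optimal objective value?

Check each constraint at x*: soil 269/269 (tight); equipment 131/131 (tight).
From A_Bᵀ y = c: 6·y_soil + 3·y_equipment = 42; 5·y_soil + 2·y_equipment = 32.
Solving: y_soil = 4, y_equipment = 6.
Δz = y_soil·Δb = 4 × (1) = 4, so new z* = 1862 + 4 = 1866.

1866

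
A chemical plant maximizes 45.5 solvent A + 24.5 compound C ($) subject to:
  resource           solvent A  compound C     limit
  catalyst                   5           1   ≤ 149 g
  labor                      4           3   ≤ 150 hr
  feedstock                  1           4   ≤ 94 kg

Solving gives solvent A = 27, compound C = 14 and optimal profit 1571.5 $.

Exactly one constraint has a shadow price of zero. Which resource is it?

catalyst: 149/149 (binding)
labor: 150/150 (binding)
feedstock: 83/94 (slack 11)
By complementary slackness, a constraint with positive slack has shadow price 0 → feedstock.

feedstock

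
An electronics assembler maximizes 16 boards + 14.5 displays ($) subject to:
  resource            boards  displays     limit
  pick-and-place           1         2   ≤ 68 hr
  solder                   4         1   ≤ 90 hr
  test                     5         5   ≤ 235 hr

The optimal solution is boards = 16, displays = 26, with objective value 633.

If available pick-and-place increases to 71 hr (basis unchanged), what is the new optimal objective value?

651

At the optimum: pick-and-place uses 68 of 68 (binding); solder uses 90 of 90 (binding); test uses 210 of 235 (slack = 25).
Slack constraints have shadow price 0 (complementary slackness).
Dual feasibility on the basic columns requires 1·y_pick-and-place + 4·y_solder = 16, 2·y_pick-and-place + 1·y_solder = 14.5.
Solving: y_pick-and-place = 6, y_solder = 2.5.
Δz = y_pick-and-place·Δb = 6 × (3) = 18, so new z* = 633 + 18 = 651.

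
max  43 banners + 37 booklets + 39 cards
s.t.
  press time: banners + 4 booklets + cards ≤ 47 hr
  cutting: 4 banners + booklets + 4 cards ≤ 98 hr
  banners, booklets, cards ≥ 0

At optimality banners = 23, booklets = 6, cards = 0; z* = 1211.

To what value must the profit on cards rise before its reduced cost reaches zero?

Both press time and cutting are binding at x*.
Dual feasibility on the basic columns requires 1·y_press time + 4·y_cutting = 43, 4·y_press time + 1·y_cutting = 37.
This yields shadow prices y_press time = 7, y_cutting = 9.
cards enters the basis when its profit ≥ yᵀa₃ = 7·1 + 9·4 = 43.

43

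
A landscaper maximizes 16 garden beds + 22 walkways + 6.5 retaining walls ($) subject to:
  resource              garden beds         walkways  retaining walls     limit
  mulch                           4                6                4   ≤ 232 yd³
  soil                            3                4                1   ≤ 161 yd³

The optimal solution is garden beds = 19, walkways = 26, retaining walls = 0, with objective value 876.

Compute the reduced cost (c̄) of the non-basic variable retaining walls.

Check each constraint at x*: mulch 232/232 (tight); soil 161/161 (tight).
From A_Bᵀ y = c: 4·y_mulch + 3·y_soil = 16; 6·y_mulch + 4·y_soil = 22.
→ y_mulch = 1 and y_soil = 4.
Reduced cost of retaining walls: c₃ − yᵀa₃ = 6.5 − (1·4 + 4·1) = 6.5 − 8 = -1.5.

-1.5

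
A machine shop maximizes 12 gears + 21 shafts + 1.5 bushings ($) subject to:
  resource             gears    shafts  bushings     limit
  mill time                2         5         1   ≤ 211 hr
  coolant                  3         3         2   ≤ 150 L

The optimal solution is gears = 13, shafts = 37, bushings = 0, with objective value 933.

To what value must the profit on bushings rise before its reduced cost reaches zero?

7

Check each constraint at x*: mill time 211/211 (tight); coolant 150/150 (tight).
From A_Bᵀ y = c: 2·y_mill time + 3·y_coolant = 12; 5·y_mill time + 3·y_coolant = 21.
Solving: y_mill time = 3, y_coolant = 2.
bushings enters the basis when its profit ≥ yᵀa₃ = 3·1 + 2·2 = 7.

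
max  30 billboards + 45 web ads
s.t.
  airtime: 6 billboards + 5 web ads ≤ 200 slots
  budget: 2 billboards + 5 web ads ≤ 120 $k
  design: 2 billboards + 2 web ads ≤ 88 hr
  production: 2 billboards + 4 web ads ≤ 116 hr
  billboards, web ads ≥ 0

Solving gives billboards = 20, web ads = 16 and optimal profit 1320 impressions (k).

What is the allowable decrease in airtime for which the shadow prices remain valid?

80

Binding constraints: airtime, budget. The basis is B = [[6,5],[2,5]] with det 20.
Per unit decrease in airtime, x* moves by d = (-0.25, 0.1).
The basis stays optimal until billboards reaches 0; allowable decrease = 80 slots.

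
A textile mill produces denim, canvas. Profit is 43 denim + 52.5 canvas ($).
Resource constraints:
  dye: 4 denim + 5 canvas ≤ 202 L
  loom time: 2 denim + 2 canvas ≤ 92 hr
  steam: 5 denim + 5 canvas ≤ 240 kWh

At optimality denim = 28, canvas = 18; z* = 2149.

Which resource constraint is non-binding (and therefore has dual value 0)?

steam

dye: 202/202 (binding)
loom time: 92/92 (binding)
steam: 230/240 (slack 10)
By complementary slackness, a constraint with positive slack has shadow price 0 → steam.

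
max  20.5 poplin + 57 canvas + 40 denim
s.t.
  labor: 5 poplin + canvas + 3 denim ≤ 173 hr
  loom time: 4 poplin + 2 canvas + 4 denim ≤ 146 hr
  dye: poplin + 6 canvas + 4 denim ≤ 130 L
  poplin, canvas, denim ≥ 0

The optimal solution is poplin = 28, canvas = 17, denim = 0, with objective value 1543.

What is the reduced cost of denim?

At the optimum: labor uses 157 of 173 (slack = 16); loom time uses 146 of 146 (binding); dye uses 130 of 130 (binding).
Slack constraints have shadow price 0 (complementary slackness).
Dual feasibility on the basic columns requires 4·y_loom time + 1·y_dye = 20.5, 2·y_loom time + 6·y_dye = 57.
→ y_loom time = 3 and y_dye = 8.5.
Reduced cost of denim: c₃ − yᵀa₃ = 40 − (3·4 + 8.5·4) = 40 − 46 = -6.

-6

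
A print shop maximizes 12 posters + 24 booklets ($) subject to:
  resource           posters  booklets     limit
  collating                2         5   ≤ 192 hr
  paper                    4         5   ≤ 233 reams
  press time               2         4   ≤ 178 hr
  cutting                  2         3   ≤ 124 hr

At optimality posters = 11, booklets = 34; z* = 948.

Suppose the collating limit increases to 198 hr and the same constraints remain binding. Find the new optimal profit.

At the optimum: collating uses 192 of 192 (binding); paper uses 214 of 233 (slack = 19); press time uses 158 of 178 (slack = 20); cutting uses 124 of 124 (binding).
Slack constraints have shadow price 0 (complementary slackness).
From A_Bᵀ y = c: 2·y_collating + 2·y_cutting = 12; 5·y_collating + 3·y_cutting = 24.
→ y_collating = 3 and y_cutting = 3.
Δz = y_collating·Δb = 3 × (6) = 18, so new z* = 948 + 18 = 966.

966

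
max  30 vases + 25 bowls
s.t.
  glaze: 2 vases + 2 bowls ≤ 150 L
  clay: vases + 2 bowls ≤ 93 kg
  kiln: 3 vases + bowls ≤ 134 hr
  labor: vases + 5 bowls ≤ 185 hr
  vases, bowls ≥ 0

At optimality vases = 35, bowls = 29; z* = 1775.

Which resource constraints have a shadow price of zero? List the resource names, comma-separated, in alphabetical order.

glaze: 128/150 (slack 22)
clay: 93/93 (binding)
kiln: 134/134 (binding)
labor: 180/185 (slack 5)
By complementary slackness, a constraint with positive slack has shadow price 0 → glaze, labor.

glaze, labor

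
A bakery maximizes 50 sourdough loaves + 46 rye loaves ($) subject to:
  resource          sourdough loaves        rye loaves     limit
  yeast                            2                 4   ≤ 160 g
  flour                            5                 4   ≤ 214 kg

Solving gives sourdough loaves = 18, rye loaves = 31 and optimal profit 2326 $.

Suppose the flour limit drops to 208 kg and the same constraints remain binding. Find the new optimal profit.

2272

Check each constraint at x*: yeast 160/160 (tight); flour 214/214 (tight).
From A_Bᵀ y = c: 2·y_yeast + 5·y_flour = 50; 4·y_yeast + 4·y_flour = 46.
Solving: y_yeast = 2.5, y_flour = 9.
Δz = y_flour·Δb = 9 × (-6) = -54, so new z* = 2326 − 54 = 2272.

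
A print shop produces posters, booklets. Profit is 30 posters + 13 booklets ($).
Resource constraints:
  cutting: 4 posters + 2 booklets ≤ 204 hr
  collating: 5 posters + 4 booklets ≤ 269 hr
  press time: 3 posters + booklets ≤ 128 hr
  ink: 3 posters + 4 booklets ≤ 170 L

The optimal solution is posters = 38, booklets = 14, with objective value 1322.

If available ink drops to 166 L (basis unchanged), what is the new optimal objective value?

1318

Binding: press time and ink. Non-binding: cutting (24 unused), collating (23 unused).
Slack constraints have shadow price 0 (complementary slackness).
Dual feasibility on the basic columns requires 3·y_press time + 3·y_ink = 30, 1·y_press time + 4·y_ink = 13.
Solving: y_press time = 9, y_ink = 1.
Δz = y_ink·Δb = 1 × (-4) = -4, so new z* = 1322 − 4 = 1318.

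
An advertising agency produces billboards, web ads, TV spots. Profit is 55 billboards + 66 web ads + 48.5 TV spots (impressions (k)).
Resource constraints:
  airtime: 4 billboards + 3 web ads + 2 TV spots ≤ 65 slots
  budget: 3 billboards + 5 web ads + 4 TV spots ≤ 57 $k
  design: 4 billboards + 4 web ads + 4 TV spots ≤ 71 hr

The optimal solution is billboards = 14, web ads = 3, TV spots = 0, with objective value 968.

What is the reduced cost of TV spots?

-1.5

At the optimum: airtime uses 65 of 65 (binding); budget uses 57 of 57 (binding); design uses 68 of 71 (slack = 3).
By complementary slackness, y = 0 for the non-binding constraint.
The binding rows give the dual system: 4·y_airtime + 3·y_budget = 55 and 3·y_airtime + 5·y_budget = 66.
Solving: y_airtime = 7, y_budget = 9.
Reduced cost of TV spots: c₃ − yᵀa₃ = 48.5 − (7·2 + 9·4) = 48.5 − 50 = -1.5.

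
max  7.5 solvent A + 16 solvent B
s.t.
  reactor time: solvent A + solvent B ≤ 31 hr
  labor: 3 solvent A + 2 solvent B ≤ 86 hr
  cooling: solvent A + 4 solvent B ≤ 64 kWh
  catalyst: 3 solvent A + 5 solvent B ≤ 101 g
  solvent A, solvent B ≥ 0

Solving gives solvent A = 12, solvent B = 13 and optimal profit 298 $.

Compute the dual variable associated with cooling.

1.5

Check each constraint at x*: reactor time 25/31 (slack 6); labor 62/86 (slack 24); cooling 64/64 (tight); catalyst 101/101 (tight).
By complementary slackness, y = 0 for the non-binding constraints.
Dual feasibility on the basic columns requires 1·y_cooling + 3·y_catalyst = 7.5, 4·y_cooling + 5·y_catalyst = 16.
→ y_cooling = 1.5 and y_catalyst = 2.
Shadow price of cooling = 1.5.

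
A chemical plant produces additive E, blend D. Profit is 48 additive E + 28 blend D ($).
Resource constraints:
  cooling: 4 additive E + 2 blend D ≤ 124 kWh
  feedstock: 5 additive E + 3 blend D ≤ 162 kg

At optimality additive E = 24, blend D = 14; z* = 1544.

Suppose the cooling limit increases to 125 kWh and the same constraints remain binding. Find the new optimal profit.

1546

Both cooling and feedstock are binding at x*.
The binding rows give the dual system: 4·y_cooling + 5·y_feedstock = 48 and 2·y_cooling + 3·y_feedstock = 28.
Solving: y_cooling = 2, y_feedstock = 8.
Δz = y_cooling·Δb = 2 × (1) = 2, so new z* = 1544 + 2 = 1546.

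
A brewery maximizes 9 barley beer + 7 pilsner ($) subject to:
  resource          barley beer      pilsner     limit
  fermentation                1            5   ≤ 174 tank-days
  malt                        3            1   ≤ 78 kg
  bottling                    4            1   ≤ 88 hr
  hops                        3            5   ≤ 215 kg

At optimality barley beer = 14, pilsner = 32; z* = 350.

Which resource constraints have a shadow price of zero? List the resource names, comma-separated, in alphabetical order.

hops, malt

fermentation: 174/174 (binding)
malt: 74/78 (slack 4)
bottling: 88/88 (binding)
hops: 202/215 (slack 13)
By complementary slackness, a constraint with positive slack has shadow price 0 → hops, malt.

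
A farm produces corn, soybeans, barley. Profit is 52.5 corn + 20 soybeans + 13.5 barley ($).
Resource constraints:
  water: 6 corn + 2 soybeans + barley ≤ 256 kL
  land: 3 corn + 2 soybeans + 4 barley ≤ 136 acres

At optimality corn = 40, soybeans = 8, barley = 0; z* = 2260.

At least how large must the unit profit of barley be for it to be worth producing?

17.5

Check each constraint at x*: water 256/256 (tight); land 136/136 (tight).
From A_Bᵀ y = c: 6·y_water + 3·y_land = 52.5; 2·y_water + 2·y_land = 20.
→ y_water = 7.5 and y_land = 2.5.
barley enters the basis when its profit ≥ yᵀa₃ = 7.5·1 + 2.5·4 = 17.5.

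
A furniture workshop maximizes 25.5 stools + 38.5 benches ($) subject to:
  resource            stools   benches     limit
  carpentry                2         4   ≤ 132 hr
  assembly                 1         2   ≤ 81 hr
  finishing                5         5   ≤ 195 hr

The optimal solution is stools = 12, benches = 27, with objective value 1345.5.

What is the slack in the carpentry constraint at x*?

carpentry used = 2·12 + 4·27 = 132; slack = 132 − 132 = 0.

0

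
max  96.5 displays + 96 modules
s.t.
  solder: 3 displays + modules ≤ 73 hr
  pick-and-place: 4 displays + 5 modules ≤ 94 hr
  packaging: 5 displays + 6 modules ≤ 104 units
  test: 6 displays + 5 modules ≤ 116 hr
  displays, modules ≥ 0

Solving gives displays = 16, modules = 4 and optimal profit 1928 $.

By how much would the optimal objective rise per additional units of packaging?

At the optimum: solder uses 52 of 73 (slack = 21); pick-and-place uses 84 of 94 (slack = 10); packaging uses 104 of 104 (binding); test uses 116 of 116 (binding).
Since solder, pick-and-place are not tight, their duals are 0.
The binding rows give the dual system: 5·y_packaging + 6·y_test = 96.5 and 6·y_packaging + 5·y_test = 96.
This yields shadow prices y_packaging = 8.5, y_test = 9.
Shadow price of packaging = 8.5.

8.5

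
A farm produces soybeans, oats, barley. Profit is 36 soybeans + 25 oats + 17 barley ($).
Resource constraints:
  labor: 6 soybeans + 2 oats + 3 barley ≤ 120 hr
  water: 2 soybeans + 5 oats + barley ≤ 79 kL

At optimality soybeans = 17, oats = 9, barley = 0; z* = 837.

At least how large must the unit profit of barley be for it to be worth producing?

18

At the optimum: labor uses 120 of 120 (binding); water uses 79 of 79 (binding).
From A_Bᵀ y = c: 6·y_labor + 2·y_water = 36; 2·y_labor + 5·y_water = 25.
Solving: y_labor = 5, y_water = 3.
barley enters the basis when its profit ≥ yᵀa₃ = 5·3 + 3·1 = 18.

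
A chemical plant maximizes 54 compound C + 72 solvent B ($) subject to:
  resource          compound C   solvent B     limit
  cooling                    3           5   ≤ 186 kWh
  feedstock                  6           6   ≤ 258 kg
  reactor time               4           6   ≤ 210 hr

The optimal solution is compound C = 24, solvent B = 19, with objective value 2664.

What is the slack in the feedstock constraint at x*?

0

feedstock used = 6·24 + 6·19 = 258; slack = 258 − 258 = 0.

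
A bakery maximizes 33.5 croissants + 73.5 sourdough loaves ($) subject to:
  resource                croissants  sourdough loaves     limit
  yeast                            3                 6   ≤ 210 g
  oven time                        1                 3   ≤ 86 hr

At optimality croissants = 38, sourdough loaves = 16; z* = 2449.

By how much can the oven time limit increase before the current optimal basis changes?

Binding constraints: yeast, oven time. The basis is B = [[3,6],[1,3]] with det 3.
Per unit increase in oven time, x* moves by d = (-2, 1).
The basis stays optimal until croissants reaches 0; allowable increase = 19 hr.

19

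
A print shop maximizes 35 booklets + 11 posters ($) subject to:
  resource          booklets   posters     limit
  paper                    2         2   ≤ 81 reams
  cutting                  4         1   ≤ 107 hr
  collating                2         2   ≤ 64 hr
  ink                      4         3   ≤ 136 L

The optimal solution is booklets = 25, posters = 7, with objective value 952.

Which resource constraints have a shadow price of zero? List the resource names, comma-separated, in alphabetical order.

paper: 64/81 (slack 17)
cutting: 107/107 (binding)
collating: 64/64 (binding)
ink: 121/136 (slack 15)
By complementary slackness, a constraint with positive slack has shadow price 0 → ink, paper.

ink, paper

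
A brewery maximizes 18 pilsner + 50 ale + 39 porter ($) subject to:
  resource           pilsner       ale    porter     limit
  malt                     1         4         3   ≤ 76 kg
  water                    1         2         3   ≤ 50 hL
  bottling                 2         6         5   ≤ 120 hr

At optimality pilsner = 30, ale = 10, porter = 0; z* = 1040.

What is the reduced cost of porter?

-8

Binding: water and bottling. Non-binding: malt (6 unused).
Slack constraints have shadow price 0 (complementary slackness).
Dual feasibility on the basic columns requires 1·y_water + 2·y_bottling = 18, 2·y_water + 6·y_bottling = 50.
Solving: y_water = 4, y_bottling = 7.
Reduced cost of porter: c₃ − yᵀa₃ = 39 − (4·3 + 7·5) = 39 − 47 = -8.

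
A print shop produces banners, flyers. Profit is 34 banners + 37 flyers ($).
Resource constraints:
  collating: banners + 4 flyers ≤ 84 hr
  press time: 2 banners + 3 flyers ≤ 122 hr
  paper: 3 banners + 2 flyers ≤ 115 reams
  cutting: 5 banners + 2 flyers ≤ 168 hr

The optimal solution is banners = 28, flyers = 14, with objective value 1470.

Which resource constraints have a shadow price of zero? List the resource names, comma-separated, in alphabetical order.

collating: 84/84 (binding)
press time: 98/122 (slack 24)
paper: 112/115 (slack 3)
cutting: 168/168 (binding)
By complementary slackness, a constraint with positive slack has shadow price 0 → paper, press time.

paper, press time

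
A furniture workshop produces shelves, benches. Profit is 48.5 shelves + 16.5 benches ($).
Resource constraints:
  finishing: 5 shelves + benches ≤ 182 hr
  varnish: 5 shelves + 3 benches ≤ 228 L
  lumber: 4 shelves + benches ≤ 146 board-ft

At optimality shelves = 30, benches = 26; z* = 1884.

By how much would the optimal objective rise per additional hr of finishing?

0

Check each constraint at x*: finishing 176/182 (slack 6); varnish 228/228 (tight); lumber 146/146 (tight).
Slack constraints have shadow price 0 (complementary slackness).
From A_Bᵀ y = c: 5·y_varnish + 4·y_lumber = 48.5; 3·y_varnish + 1·y_lumber = 16.5.
This yields shadow prices y_varnish = 2.5, y_lumber = 9.
Shadow price of finishing = 0.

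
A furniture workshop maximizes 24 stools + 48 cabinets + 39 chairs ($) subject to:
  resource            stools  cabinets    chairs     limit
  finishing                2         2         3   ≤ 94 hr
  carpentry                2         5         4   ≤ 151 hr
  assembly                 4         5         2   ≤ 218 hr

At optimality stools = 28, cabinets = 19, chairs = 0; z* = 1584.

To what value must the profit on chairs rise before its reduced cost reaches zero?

44

Check each constraint at x*: finishing 94/94 (tight); carpentry 151/151 (tight); assembly 207/218 (slack 11).
By complementary slackness, y = 0 for the non-binding constraint.
The binding rows give the dual system: 2·y_finishing + 2·y_carpentry = 24 and 2·y_finishing + 5·y_carpentry = 48.
→ y_finishing = 4 and y_carpentry = 8.
chairs enters the basis when its profit ≥ yᵀa₃ = 4·3 + 8·4 = 44.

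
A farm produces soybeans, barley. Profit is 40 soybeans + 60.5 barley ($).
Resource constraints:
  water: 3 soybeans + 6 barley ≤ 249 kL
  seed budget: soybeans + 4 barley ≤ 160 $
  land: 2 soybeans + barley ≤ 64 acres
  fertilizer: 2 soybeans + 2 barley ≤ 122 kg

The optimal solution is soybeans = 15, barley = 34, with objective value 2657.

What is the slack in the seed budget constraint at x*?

9

seed budget used = 1·15 + 4·34 = 151; slack = 160 − 151 = 9.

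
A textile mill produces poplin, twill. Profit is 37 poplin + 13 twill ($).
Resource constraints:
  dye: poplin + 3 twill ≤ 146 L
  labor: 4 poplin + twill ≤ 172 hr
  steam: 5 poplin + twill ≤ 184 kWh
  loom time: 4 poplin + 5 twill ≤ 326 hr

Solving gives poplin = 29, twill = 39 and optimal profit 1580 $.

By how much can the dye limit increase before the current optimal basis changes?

10

Binding constraints: dye, steam. The basis is B = [[1,3],[5,1]] with det -14.
Per unit increase in dye, x* moves by d = (-0.0714, 0.3571).
The basis stays optimal until loom time becomes binding; allowable increase = 10 L.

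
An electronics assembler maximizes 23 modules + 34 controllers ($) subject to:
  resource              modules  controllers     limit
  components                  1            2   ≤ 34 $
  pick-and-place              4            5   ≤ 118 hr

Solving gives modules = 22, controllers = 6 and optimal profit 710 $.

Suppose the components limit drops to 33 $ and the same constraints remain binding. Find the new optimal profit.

Check each constraint at x*: components 34/34 (tight); pick-and-place 118/118 (tight).
The binding rows give the dual system: 1·y_components + 4·y_pick-and-place = 23 and 2·y_components + 5·y_pick-and-place = 34.
This yields shadow prices y_components = 7, y_pick-and-place = 4.
Δz = y_components·Δb = 7 × (-1) = -7, so new z* = 710 − 7 = 703.

703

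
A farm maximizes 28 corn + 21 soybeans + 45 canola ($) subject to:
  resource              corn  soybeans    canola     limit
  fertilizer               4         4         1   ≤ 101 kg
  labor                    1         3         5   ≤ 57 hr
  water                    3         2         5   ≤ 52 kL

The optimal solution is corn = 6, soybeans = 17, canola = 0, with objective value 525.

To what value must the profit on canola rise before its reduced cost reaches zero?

Check each constraint at x*: fertilizer 92/101 (slack 9); labor 57/57 (tight); water 52/52 (tight).
By complementary slackness, y = 0 for the non-binding constraint.
From A_Bᵀ y = c: 1·y_labor + 3·y_water = 28; 3·y_labor + 2·y_water = 21.
Solving: y_labor = 1, y_water = 9.
canola enters the basis when its profit ≥ yᵀa₃ = 1·5 + 9·5 = 50.

50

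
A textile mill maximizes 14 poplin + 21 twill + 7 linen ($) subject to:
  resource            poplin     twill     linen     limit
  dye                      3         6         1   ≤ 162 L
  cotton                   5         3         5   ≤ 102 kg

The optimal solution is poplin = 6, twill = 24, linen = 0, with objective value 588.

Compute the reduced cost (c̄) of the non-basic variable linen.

-1

Both dye and cotton are binding at x*.
Dual feasibility on the basic columns requires 3·y_dye + 5·y_cotton = 14, 6·y_dye + 3·y_cotton = 21.
This yields shadow prices y_dye = 3, y_cotton = 1.
Reduced cost of linen: c₃ − yᵀa₃ = 7 − (3·1 + 1·5) = 7 − 8 = -1.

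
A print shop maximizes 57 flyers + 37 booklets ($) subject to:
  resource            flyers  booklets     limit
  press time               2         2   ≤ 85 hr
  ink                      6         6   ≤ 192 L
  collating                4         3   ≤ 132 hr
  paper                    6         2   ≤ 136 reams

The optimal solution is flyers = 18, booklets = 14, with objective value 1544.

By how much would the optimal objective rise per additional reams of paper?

Check each constraint at x*: press time 64/85 (slack 21); ink 192/192 (tight); collating 114/132 (slack 18); paper 136/136 (tight).
Slack constraints have shadow price 0 (complementary slackness).
From A_Bᵀ y = c: 6·y_ink + 6·y_paper = 57; 6·y_ink + 2·y_paper = 37.
This yields shadow prices y_ink = 4.5, y_paper = 5.
Shadow price of paper = 5.

5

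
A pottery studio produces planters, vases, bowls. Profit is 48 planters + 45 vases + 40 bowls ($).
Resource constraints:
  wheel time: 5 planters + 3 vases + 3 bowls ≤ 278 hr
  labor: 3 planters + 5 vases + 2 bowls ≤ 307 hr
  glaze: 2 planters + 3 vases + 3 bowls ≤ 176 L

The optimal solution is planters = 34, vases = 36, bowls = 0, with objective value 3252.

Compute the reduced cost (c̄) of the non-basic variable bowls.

-5

Binding: wheel time and glaze. Non-binding: labor (25 unused).
By complementary slackness, y = 0 for the non-binding constraint.
The binding rows give the dual system: 5·y_wheel time + 2·y_glaze = 48 and 3·y_wheel time + 3·y_glaze = 45.
→ y_wheel time = 6 and y_glaze = 9.
Reduced cost of bowls: c₃ − yᵀa₃ = 40 − (6·3 + 9·3) = 40 − 45 = -5.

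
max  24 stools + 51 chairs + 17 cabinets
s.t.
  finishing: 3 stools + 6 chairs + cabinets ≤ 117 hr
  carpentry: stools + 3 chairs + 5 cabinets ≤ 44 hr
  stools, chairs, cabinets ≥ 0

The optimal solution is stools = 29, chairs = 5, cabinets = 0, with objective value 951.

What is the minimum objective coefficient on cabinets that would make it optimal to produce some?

At the optimum: finishing uses 117 of 117 (binding); carpentry uses 44 of 44 (binding).
Dual feasibility on the basic columns requires 3·y_finishing + 1·y_carpentry = 24, 6·y_finishing + 3·y_carpentry = 51.
→ y_finishing = 7 and y_carpentry = 3.
cabinets enters the basis when its profit ≥ yᵀa₃ = 7·1 + 3·5 = 22.

22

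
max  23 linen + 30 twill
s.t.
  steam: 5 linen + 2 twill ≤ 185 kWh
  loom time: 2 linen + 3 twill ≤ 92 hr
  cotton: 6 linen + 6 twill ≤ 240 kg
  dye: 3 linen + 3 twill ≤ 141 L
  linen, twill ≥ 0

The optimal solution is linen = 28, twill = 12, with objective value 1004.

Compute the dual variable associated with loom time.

7

At the optimum: steam uses 164 of 185 (slack = 21); loom time uses 92 of 92 (binding); cotton uses 240 of 240 (binding); dye uses 120 of 141 (slack = 21).
By complementary slackness, y = 0 for the non-binding constraints.
Dual feasibility on the basic columns requires 2·y_loom time + 6·y_cotton = 23, 3·y_loom time + 6·y_cotton = 30.
Solving: y_loom time = 7, y_cotton = 1.5.
Shadow price of loom time = 7.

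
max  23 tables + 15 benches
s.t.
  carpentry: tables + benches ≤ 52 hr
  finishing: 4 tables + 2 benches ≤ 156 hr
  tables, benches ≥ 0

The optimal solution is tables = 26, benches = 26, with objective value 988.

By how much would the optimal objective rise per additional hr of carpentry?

Check each constraint at x*: carpentry 52/52 (tight); finishing 156/156 (tight).
Dual feasibility on the basic columns requires 1·y_carpentry + 4·y_finishing = 23, 1·y_carpentry + 2·y_finishing = 15.
This yields shadow prices y_carpentry = 7, y_finishing = 4.
Shadow price of carpentry = 7.

7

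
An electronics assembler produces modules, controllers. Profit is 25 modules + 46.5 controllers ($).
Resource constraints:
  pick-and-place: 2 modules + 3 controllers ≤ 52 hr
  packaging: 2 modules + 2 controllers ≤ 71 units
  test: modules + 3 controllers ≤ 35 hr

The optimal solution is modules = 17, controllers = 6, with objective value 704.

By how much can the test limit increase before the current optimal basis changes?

17

Binding constraints: pick-and-place, test. The basis is B = [[2,3],[1,3]] with det 3.
Per unit increase in test, x* moves by d = (-1, 0.6667).
The basis stays optimal until modules reaches 0; allowable increase = 17 hr.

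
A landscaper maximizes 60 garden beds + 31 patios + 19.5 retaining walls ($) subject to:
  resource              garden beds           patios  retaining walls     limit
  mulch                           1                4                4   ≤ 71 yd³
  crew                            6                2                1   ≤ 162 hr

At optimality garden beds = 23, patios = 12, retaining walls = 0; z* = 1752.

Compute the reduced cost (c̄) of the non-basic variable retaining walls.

-2

Both mulch and crew are binding at x*.
From A_Bᵀ y = c: 1·y_mulch + 6·y_crew = 60; 4·y_mulch + 2·y_crew = 31.
This yields shadow prices y_mulch = 3, y_crew = 9.5.
Reduced cost of retaining walls: c₃ − yᵀa₃ = 19.5 − (3·4 + 9.5·1) = 19.5 − 21.5 = -2.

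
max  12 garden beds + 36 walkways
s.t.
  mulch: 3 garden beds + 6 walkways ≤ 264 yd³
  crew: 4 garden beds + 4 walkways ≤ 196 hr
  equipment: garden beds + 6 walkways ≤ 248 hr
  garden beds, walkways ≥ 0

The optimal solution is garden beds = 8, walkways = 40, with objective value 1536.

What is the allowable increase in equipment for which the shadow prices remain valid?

16

Binding constraints: mulch, equipment. The basis is B = [[3,6],[1,6]] with det 12.
Per unit increase in equipment, x* moves by d = (-0.5, 0.25).
The basis stays optimal until garden beds reaches 0; allowable increase = 16 hr.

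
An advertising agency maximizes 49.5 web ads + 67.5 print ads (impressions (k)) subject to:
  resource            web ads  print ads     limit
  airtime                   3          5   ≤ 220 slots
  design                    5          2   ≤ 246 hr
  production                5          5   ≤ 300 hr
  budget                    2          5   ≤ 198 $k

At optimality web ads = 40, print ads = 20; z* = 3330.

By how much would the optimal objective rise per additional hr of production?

Binding: airtime and production. Non-binding: design (6 unused), budget (18 unused).
Slack constraints have shadow price 0 (complementary slackness).
From A_Bᵀ y = c: 3·y_airtime + 5·y_production = 49.5; 5·y_airtime + 5·y_production = 67.5.
Solving: y_airtime = 9, y_production = 4.5.
Shadow price of production = 4.5.

4.5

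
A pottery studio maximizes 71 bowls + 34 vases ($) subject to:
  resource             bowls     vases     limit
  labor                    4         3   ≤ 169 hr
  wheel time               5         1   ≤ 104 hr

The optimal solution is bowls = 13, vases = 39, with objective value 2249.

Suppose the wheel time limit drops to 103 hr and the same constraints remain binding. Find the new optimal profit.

Both labor and wheel time are binding at x*.
Dual feasibility on the basic columns requires 4·y_labor + 5·y_wheel time = 71, 3·y_labor + 1·y_wheel time = 34.
→ y_labor = 9 and y_wheel time = 7.
Δz = y_wheel time·Δb = 7 × (-1) = -7, so new z* = 2249 − 7 = 2242.

2242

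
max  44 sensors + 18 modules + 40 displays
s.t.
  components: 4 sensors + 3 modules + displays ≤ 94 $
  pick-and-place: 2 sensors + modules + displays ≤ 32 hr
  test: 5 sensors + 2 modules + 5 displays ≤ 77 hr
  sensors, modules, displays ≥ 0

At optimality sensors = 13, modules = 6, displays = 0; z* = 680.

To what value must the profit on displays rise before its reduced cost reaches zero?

42

Check each constraint at x*: components 70/94 (slack 24); pick-and-place 32/32 (tight); test 77/77 (tight).
By complementary slackness, y = 0 for the non-binding constraint.
Dual feasibility on the basic columns requires 2·y_pick-and-place + 5·y_test = 44, 1·y_pick-and-place + 2·y_test = 18.
Solving: y_pick-and-place = 2, y_test = 8.
displays enters the basis when its profit ≥ yᵀa₃ = 2·1 + 8·5 = 42.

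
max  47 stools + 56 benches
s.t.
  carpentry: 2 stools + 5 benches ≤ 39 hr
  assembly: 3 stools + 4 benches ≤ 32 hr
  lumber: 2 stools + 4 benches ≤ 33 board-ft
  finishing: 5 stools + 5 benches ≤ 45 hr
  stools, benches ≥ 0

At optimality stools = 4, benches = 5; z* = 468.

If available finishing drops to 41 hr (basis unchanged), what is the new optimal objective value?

Binding: assembly and finishing. Non-binding: carpentry (6 unused), lumber (5 unused).
Since carpentry, lumber are not tight, their duals are 0.
Dual feasibility on the basic columns requires 3·y_assembly + 5·y_finishing = 47, 4·y_assembly + 5·y_finishing = 56.
This yields shadow prices y_assembly = 9, y_finishing = 4.
Δz = y_finishing·Δb = 4 × (-4) = -16, so new z* = 468 − 16 = 452.

452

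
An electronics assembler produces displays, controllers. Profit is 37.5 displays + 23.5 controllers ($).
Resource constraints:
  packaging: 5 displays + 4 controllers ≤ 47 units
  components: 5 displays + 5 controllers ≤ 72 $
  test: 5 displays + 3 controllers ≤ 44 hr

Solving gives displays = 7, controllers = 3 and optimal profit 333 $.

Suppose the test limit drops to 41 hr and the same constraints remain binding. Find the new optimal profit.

Binding: packaging and test. Non-binding: components (22 unused).
Since components is not tight, its dual is 0.
From A_Bᵀ y = c: 5·y_packaging + 5·y_test = 37.5; 4·y_packaging + 3·y_test = 23.5.
This yields shadow prices y_packaging = 1, y_test = 6.5.
Δz = y_test·Δb = 6.5 × (-3) = -19.5, so new z* = 333 − 19.5 = 313.5.

313.5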